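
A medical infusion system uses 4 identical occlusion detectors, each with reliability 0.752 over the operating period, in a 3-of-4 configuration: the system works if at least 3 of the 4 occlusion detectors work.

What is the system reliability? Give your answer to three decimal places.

0.742

R = Σ_{i=3}^{4} C(4,i) p^i (1−p)^{4−i} with p = 0.752
C(4,3)·0.752^3·0.248^1 = 0.42186
C(4,4)·0.752^4·0.248^0 = 0.31979
Sum = 0.742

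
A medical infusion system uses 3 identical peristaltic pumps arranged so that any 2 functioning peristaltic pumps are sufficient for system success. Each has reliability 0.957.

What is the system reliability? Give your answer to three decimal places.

R = Σ_{i=2}^{3} C(3,i) p^i (1−p)^{3−i} with p = 0.957
C(3,2)·0.957^2·0.043^1 = 0.11814
C(3,3)·0.957^3·0.043^0 = 0.87647
Sum = 0.995

0.995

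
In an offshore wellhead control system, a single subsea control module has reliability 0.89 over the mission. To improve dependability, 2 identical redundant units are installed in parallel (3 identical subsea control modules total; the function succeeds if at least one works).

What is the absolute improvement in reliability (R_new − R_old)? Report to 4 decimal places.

R_before = 0.89
R_after = 1 − (1 − 0.89)^3 = 0.9987
ΔR = 0.9987 − 0.89 = 0.1087

0.1087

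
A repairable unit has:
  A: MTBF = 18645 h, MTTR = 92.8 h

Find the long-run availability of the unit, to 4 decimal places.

0.9950

A(A) = MTBF/(MTBF+MTTR) = 18645/(18645+92.8) = 0.9950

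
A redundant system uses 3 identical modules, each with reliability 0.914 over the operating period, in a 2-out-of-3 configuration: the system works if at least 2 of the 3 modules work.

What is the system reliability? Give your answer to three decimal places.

0.979

R = Σ_{i=2}^{3} C(3,i) p^i (1−p)^{3−i} with p = 0.914
C(3,2)·0.914^2·0.086^1 = 0.21553
C(3,3)·0.914^3·0.086^0 = 0.76355
Sum = 0.979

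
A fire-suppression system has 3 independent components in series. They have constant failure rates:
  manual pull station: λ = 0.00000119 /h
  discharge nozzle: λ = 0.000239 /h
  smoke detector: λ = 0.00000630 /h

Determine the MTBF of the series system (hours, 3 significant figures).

4060

Series of exponential components: λ_sys = Σ λ_i
λ_sys = 0.00000119 + 0.000239 + 0.00000630 = 2.4649e-04 /h
MTBF = 1 / λ_sys = 4060 h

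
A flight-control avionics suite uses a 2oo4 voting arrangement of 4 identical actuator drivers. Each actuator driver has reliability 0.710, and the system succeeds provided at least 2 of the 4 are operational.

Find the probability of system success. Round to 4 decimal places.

0.9237

R = Σ_{i=2}^{4} C(4,i) p^i (1−p)^{4−i} with p = 0.710
C(4,2)·0.710^2·0.290^2 = 0.254369
C(4,3)·0.710^3·0.290^1 = 0.415177
C(4,4)·0.710^4·0.290^0 = 0.254117
Sum = 0.9237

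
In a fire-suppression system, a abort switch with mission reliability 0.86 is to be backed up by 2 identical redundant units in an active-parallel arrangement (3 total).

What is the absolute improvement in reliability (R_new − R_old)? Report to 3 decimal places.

0.137

R_before = 0.86
R_after = 1 − (1 − 0.86)^3 = 0.997
ΔR = 0.997 − 0.86 = 0.137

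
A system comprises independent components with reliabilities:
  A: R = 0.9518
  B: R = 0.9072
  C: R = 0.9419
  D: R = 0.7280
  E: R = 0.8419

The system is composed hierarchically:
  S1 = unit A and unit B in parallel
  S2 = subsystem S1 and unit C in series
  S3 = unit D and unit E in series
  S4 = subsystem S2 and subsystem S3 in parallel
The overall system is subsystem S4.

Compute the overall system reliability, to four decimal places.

0.9759

Parallel (A and B): 1 − (1 − 0.951800)(1 − 0.907200) = 0.995527
Series ([0.995527] and C): 0.995527 × 0.941900 = 0.937687
Series (D and E): 0.728000 × 0.841900 = 0.612903
Parallel ([0.937687] and [0.612903]): 1 − (1 − 0.937687)(1 − 0.612903) = 0.9759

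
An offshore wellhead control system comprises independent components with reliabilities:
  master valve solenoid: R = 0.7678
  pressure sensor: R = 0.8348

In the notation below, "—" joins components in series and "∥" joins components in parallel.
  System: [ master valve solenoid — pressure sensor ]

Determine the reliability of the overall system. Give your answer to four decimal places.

Series (master valve solenoid and pressure sensor): 0.767800 × 0.834800 = 0.6410

0.6410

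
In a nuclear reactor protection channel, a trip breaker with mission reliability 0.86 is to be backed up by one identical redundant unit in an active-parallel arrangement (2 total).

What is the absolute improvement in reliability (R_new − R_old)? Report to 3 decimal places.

0.120

R_before = 0.86
R_after = 1 − (1 − 0.86)^2 = 0.980
ΔR = 0.980 − 0.86 = 0.120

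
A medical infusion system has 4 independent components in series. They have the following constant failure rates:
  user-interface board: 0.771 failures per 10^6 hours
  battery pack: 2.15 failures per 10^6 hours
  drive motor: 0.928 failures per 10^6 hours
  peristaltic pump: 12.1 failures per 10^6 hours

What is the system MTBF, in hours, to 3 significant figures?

Series of exponential components: λ_sys = Σ λ_i
λ_sys = 0.000000771 + 0.00000215 + 0.000000928 + 0.0000121 = 1.5949e-05 /h
MTBF = 1 / λ_sys = 62700 h

62700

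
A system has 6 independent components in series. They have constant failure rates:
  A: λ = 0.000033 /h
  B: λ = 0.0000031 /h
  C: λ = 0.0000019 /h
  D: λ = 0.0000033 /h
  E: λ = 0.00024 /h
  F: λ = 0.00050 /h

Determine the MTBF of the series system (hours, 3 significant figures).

1280

Series of exponential components: λ_sys = Σ λ_i
λ_sys = 0.000033 + 0.0000031 + 0.0000019 + 0.0000033 + 0.00024 + 0.00050 = 7.8130e-04 /h
MTBF = 1 / λ_sys = 1280 h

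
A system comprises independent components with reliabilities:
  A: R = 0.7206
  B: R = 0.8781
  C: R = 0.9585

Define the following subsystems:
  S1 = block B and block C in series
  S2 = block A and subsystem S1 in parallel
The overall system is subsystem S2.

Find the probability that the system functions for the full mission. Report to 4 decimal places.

0.9558

Series (B and C): 0.878100 × 0.958500 = 0.841659
Parallel (A and [0.841659]): 1 − (1 − 0.720600)(1 − 0.841659) = 0.9558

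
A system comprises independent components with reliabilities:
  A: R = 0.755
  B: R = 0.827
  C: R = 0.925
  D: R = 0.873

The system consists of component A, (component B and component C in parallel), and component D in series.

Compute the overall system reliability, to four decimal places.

0.6506

Parallel (B and C): 1 − (1 − 0.827000)(1 − 0.925000) = 0.987025
Series (A, [0.987025], and D): 0.755000 × 0.987025 × 0.873000 = 0.6506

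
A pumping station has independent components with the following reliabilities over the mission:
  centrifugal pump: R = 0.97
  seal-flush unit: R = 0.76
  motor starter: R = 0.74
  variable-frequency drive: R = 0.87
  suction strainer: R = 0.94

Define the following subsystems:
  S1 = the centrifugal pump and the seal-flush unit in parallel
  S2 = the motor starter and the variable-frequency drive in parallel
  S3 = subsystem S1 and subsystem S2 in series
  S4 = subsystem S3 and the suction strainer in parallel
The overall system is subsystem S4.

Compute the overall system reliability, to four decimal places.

0.9976

Parallel (centrifugal pump and seal-flush unit): 1 − (1 − 0.970000)(1 − 0.760000) = 0.992800
Parallel (motor starter and variable-frequency drive): 1 − (1 − 0.740000)(1 − 0.870000) = 0.966200
Series ([0.992800] and [0.966200]): 0.992800 × 0.966200 = 0.959243
Parallel ([0.959243] and suction strainer): 1 − (1 − 0.959243)(1 − 0.940000) = 0.9976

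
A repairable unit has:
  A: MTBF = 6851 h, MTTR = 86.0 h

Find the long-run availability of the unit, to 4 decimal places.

A(A) = MTBF/(MTBF+MTTR) = 6851/(6851+86.0) = 0.9876

0.9876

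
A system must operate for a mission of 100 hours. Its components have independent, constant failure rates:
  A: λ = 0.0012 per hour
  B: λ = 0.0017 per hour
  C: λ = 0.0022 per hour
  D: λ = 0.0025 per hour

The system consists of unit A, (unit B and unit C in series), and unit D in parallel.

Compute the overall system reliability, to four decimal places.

0.9919

R(A) = exp(−0.0012 × 100) = 0.886920
R(B) = exp(−0.0017 × 100) = 0.843665
R(C) = exp(−0.0022 × 100) = 0.802519
R(D) = exp(−0.0025 × 100) = 0.778801
Series (B and C): 0.843665 × 0.802519 = 0.677057
Parallel (A, [0.677057], and D): 1 − (1 − 0.886920)(1 − 0.677057)(1 − 0.778801) = 0.9919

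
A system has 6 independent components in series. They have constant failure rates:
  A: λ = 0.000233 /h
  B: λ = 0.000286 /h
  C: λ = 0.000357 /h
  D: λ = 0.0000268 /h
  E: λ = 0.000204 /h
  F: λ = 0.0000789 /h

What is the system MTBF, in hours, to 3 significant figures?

Series of exponential components: λ_sys = Σ λ_i
λ_sys = 0.000233 + 0.000286 + 0.000357 + 0.0000268 + 0.000204 + 0.0000789 = 1.1857e-03 /h
MTBF = 1 / λ_sys = 843 h

843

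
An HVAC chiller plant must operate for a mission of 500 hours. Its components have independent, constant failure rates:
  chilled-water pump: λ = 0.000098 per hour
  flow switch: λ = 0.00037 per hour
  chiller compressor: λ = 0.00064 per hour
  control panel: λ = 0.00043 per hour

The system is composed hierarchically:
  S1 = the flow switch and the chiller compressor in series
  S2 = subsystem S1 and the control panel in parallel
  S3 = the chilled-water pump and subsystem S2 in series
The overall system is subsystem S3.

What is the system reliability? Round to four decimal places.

R(chilled-water pump) = exp(−0.000098 × 500) = 0.952181
R(flow switch) = exp(−0.00037 × 500) = 0.831104
R(chiller compressor) = exp(−0.00064 × 500) = 0.726149
R(control panel) = exp(−0.00043 × 500) = 0.806541
Series (flow switch and chiller compressor): 0.831104 × 0.726149 = 0.603505
Parallel ([0.603505] and control panel): 1 − (1 − 0.603505)(1 − 0.806541) = 0.923294
Series (chilled-water pump and [0.923294]): 0.952181 × 0.923294 = 0.8791

0.8791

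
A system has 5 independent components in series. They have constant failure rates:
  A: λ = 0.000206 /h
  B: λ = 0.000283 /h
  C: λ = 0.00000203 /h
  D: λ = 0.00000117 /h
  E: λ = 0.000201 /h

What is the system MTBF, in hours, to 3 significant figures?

Series of exponential components: λ_sys = Σ λ_i
λ_sys = 0.000206 + 0.000283 + 0.00000203 + 0.00000117 + 0.000201 = 6.9320e-04 /h
MTBF = 1 / λ_sys = 1440 h

1440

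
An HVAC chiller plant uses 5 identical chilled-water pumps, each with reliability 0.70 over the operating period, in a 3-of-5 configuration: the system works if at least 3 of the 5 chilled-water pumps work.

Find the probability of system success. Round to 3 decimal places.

R = Σ_{i=3}^{5} C(5,i) p^i (1−p)^{5−i} with p = 0.70
C(5,3)·0.70^3·0.30^2 = 0.30870
C(5,4)·0.70^4·0.30^1 = 0.36015
C(5,5)·0.70^5·0.30^0 = 0.16807
Sum = 0.837

0.837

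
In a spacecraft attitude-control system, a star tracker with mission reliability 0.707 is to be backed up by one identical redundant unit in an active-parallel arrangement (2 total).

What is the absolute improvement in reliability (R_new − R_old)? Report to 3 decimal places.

0.207

R_before = 0.707
R_after = 1 − (1 − 0.707)^2 = 0.914
ΔR = 0.914 − 0.707 = 0.207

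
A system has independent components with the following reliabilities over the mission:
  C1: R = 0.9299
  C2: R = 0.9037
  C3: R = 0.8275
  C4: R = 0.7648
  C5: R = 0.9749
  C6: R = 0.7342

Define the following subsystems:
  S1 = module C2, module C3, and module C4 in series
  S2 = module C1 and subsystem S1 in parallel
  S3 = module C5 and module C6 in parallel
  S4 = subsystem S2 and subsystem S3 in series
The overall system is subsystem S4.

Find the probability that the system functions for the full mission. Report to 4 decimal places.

0.9635

Series (C2, C3, and C4): 0.903700 × 0.827500 × 0.764800 = 0.571926
Parallel (C1 and [0.571926]): 1 − (1 − 0.929900)(1 − 0.571926) = 0.969992
Parallel (C5 and C6): 1 − (1 − 0.974900)(1 − 0.734200) = 0.993328
Series ([0.969992] and [0.993328]): 0.969992 × 0.993328 = 0.9635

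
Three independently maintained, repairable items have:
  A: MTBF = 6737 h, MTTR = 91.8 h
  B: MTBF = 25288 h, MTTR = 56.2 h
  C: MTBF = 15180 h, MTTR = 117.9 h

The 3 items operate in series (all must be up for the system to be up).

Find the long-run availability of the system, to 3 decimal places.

A(A) = MTBF/(MTBF+MTTR) = 6737/(6737+91.8) = 0.986557
A(B) = MTBF/(MTBF+MTTR) = 25288/(25288+56.2) = 0.997783
A(C) = MTBF/(MTBF+MTTR) = 15180/(15180+117.9) = 0.992293
Series availability: 0.986557 × 0.997783 × 0.992293 = 0.977

0.977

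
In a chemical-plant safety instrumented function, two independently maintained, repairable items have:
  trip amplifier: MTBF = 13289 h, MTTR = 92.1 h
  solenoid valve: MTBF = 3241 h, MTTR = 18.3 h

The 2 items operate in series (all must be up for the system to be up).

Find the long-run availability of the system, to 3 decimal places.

0.988

A(trip amplifier) = MTBF/(MTBF+MTTR) = 13289/(13289+92.1) = 0.993117
A(solenoid valve) = MTBF/(MTBF+MTTR) = 3241/(3241+18.3) = 0.994385
Series availability: 0.993117 × 0.994385 = 0.988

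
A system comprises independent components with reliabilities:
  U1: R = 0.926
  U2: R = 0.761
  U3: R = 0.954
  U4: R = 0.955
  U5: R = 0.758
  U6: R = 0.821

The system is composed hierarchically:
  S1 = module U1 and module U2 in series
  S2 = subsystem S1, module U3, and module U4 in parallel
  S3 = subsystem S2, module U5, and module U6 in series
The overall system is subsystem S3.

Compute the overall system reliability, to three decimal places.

Series (U1 and U2): 0.92600 × 0.76100 = 0.70469
Parallel ([0.70469], U3, and U4): 1 − (1 − 0.70469)(1 − 0.95400)(1 − 0.95500) = 0.99939
Series ([0.99939], U5, and U6): 0.99939 × 0.75800 × 0.82100 = 0.622

0.622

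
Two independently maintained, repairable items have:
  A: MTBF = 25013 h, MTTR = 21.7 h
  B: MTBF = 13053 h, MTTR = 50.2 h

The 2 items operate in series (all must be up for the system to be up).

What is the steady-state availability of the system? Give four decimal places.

A(A) = MTBF/(MTBF+MTTR) = 25013/(25013+21.7) = 0.999133
A(B) = MTBF/(MTBF+MTTR) = 13053/(13053+50.2) = 0.996169
Series availability: 0.999133 × 0.996169 = 0.9953

0.9953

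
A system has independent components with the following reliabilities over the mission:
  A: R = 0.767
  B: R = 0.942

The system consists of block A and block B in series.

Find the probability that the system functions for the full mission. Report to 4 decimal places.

Series (A and B): 0.767000 × 0.942000 = 0.7225

0.7225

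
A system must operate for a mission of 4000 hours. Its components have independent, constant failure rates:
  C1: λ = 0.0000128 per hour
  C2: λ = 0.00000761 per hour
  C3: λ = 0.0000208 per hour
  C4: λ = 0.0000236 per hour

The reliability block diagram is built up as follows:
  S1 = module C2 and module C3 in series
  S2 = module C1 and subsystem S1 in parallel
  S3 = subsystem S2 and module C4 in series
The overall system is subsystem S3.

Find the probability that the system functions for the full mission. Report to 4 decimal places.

R(C1) = exp(−0.0000128 × 4000) = 0.950089
R(C2) = exp(−0.00000761 × 4000) = 0.970019
R(C3) = exp(−0.0000208 × 4000) = 0.920167
R(C4) = exp(−0.0000236 × 4000) = 0.909919
Series (C2 and C3): 0.970019 × 0.920167 = 0.892579
Parallel (C1 and [0.892579]): 1 − (1 − 0.950089)(1 − 0.892579) = 0.994639
Series ([0.994639] and C4): 0.994639 × 0.909919 = 0.9050

0.9050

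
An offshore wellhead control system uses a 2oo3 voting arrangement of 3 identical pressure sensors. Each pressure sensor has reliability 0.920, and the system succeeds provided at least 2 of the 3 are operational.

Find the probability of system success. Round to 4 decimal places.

R = Σ_{i=2}^{3} C(3,i) p^i (1−p)^{3−i} with p = 0.920
C(3,2)·0.920^2·0.080^1 = 0.203136
C(3,3)·0.920^3·0.080^0 = 0.778688
Sum = 0.9818

0.9818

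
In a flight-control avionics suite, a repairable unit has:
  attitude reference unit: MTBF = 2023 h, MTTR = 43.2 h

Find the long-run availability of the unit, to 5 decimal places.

0.97909

A(attitude reference unit) = MTBF/(MTBF+MTTR) = 2023/(2023+43.2) = 0.97909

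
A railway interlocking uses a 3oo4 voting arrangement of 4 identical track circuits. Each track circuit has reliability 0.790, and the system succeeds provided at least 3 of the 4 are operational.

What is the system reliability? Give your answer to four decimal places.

0.8037

R = Σ_{i=3}^{4} C(4,i) p^i (1−p)^{4−i} with p = 0.790
C(4,3)·0.790^3·0.210^1 = 0.414153
C(4,4)·0.790^4·0.210^0 = 0.389501
Sum = 0.8037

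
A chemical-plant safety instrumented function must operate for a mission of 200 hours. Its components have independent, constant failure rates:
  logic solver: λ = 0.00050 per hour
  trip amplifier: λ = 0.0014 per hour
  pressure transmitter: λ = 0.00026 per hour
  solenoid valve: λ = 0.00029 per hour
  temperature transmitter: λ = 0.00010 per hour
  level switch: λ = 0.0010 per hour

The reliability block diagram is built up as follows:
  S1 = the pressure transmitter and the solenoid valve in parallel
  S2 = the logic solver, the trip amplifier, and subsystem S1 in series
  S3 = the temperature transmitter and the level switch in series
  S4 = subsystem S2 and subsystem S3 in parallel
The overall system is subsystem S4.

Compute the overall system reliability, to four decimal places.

0.9372

R(logic solver) = exp(−0.00050 × 200) = 0.904837
R(trip amplifier) = exp(−0.0014 × 200) = 0.755784
R(pressure transmitter) = exp(−0.00026 × 200) = 0.949329
R(solenoid valve) = exp(−0.00029 × 200) = 0.943650
R(temperature transmitter) = exp(−0.00010 × 200) = 0.980199
R(level switch) = exp(−0.0010 × 200) = 0.818731
Parallel (pressure transmitter and solenoid valve): 1 − (1 − 0.949329)(1 − 0.943650) = 0.997145
Series (logic solver, trip amplifier, and [0.997145]): 0.904837 × 0.755784 × 0.997145 = 0.681909
Series (temperature transmitter and level switch): 0.980199 × 0.818731 = 0.802519
Parallel ([0.681909] and [0.802519]): 1 − (1 − 0.681909)(1 − 0.802519) = 0.9372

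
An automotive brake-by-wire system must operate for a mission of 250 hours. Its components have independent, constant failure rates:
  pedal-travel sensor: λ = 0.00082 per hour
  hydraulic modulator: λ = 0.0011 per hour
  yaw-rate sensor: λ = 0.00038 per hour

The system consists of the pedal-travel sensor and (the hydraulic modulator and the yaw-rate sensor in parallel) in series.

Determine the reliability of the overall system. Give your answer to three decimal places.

R(pedal-travel sensor) = exp(−0.00082 × 250) = 0.81465
R(hydraulic modulator) = exp(−0.0011 × 250) = 0.75957
R(yaw-rate sensor) = exp(−0.00038 × 250) = 0.90937
Parallel (hydraulic modulator and yaw-rate sensor): 1 − (1 − 0.75957)(1 − 0.90937) = 0.97821
Series (pedal-travel sensor and [0.97821]): 0.81465 × 0.97821 = 0.797

0.797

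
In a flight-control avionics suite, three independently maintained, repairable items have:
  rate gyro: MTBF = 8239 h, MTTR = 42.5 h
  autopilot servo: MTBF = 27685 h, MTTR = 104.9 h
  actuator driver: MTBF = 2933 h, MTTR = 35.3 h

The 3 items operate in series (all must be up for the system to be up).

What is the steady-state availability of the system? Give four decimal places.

A(rate gyro) = MTBF/(MTBF+MTTR) = 8239/(8239+42.5) = 0.994868
A(autopilot servo) = MTBF/(MTBF+MTTR) = 27685/(27685+104.9) = 0.996225
A(actuator driver) = MTBF/(MTBF+MTTR) = 2933/(2933+35.3) = 0.988108
Series availability: 0.994868 × 0.996225 × 0.988108 = 0.9793

0.9793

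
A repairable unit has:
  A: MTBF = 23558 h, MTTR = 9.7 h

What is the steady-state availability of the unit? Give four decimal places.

0.9996

A(A) = MTBF/(MTBF+MTTR) = 23558/(23558+9.7) = 0.9996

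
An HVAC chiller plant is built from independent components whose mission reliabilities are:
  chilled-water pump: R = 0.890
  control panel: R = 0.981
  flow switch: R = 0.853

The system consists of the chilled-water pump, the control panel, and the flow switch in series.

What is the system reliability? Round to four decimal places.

0.7447

Series (chilled-water pump, control panel, and flow switch): 0.890000 × 0.981000 × 0.853000 = 0.7447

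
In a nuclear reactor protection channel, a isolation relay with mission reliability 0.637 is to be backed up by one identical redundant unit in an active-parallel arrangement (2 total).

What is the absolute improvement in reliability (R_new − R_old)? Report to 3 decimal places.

R_before = 0.637
R_after = 1 − (1 − 0.637)^2 = 0.868
ΔR = 0.868 − 0.637 = 0.231

0.231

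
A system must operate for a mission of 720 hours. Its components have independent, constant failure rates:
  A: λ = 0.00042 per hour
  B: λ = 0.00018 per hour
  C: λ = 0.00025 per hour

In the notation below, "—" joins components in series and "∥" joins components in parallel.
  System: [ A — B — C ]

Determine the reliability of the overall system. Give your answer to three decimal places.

0.542

R(A) = exp(−0.00042 × 720) = 0.73904
R(B) = exp(−0.00018 × 720) = 0.87845
R(C) = exp(−0.00025 × 720) = 0.83527
Series (A, B, and C): 0.73904 × 0.87845 × 0.83527 = 0.542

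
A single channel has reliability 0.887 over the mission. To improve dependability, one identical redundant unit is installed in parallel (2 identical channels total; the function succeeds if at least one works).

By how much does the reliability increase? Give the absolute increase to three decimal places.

R_before = 0.887
R_after = 1 − (1 − 0.887)^2 = 0.987
ΔR = 0.987 − 0.887 = 0.100

0.100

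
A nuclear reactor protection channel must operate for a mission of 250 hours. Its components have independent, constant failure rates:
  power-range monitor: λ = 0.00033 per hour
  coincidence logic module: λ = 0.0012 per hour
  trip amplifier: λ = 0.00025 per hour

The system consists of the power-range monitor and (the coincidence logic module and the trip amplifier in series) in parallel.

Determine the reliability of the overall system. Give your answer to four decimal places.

0.9759

R(power-range monitor) = exp(−0.00033 × 250) = 0.920811
R(coincidence logic module) = exp(−0.0012 × 250) = 0.740818
R(trip amplifier) = exp(−0.00025 × 250) = 0.939413
Series (coincidence logic module and trip amplifier): 0.740818 × 0.939413 = 0.695934
Parallel (power-range monitor and [0.695934]): 1 − (1 − 0.920811)(1 − 0.695934) = 0.9759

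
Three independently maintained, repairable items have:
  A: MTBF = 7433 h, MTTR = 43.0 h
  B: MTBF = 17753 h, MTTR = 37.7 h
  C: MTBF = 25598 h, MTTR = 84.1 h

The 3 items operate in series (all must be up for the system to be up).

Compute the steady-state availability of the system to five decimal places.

A(A) = MTBF/(MTBF+MTTR) = 7433/(7433+43.0) = 0.994248
A(B) = MTBF/(MTBF+MTTR) = 17753/(17753+37.7) = 0.997881
A(C) = MTBF/(MTBF+MTTR) = 25598/(25598+84.1) = 0.996725
Series availability: 0.994248 × 0.997881 × 0.996725 = 0.98889

0.98889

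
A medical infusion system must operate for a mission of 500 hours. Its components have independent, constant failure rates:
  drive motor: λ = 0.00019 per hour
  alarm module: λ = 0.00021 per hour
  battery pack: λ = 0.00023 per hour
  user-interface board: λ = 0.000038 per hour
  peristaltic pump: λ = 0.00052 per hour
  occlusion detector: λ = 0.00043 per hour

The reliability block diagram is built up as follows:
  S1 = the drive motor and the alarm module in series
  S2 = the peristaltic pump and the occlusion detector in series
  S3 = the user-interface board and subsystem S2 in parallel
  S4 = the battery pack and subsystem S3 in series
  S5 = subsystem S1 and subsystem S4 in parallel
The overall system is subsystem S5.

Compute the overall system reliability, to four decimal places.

0.9792

R(drive motor) = exp(−0.00019 × 500) = 0.909373
R(alarm module) = exp(−0.00021 × 500) = 0.900325
R(battery pack) = exp(−0.00023 × 500) = 0.891366
R(user-interface board) = exp(−0.000038 × 500) = 0.981179
R(peristaltic pump) = exp(−0.00052 × 500) = 0.771052
R(occlusion detector) = exp(−0.00043 × 500) = 0.806541
Series (drive motor and alarm module): 0.909373 × 0.900325 = 0.818731
Series (peristaltic pump and occlusion detector): 0.771052 × 0.806541 = 0.621885
Parallel (user-interface board and [0.621885]): 1 − (1 − 0.981179)(1 − 0.621885) = 0.992883
Series (battery pack and [0.992883]): 0.891366 × 0.992883 = 0.885022
Parallel ([0.818731] and [0.885022]): 1 − (1 − 0.818731)(1 − 0.885022) = 0.9792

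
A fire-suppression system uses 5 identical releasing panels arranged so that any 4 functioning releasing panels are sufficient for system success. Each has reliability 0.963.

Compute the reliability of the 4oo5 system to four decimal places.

0.9873

R = Σ_{i=4}^{5} C(5,i) p^i (1−p)^{5−i} with p = 0.963
C(5,4)·0.963^4·0.037^1 = 0.159102
C(5,5)·0.963^5·0.037^0 = 0.828193
Sum = 0.9873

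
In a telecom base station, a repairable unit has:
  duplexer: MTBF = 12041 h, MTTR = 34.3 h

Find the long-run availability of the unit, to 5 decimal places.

0.99716

A(duplexer) = MTBF/(MTBF+MTTR) = 12041/(12041+34.3) = 0.99716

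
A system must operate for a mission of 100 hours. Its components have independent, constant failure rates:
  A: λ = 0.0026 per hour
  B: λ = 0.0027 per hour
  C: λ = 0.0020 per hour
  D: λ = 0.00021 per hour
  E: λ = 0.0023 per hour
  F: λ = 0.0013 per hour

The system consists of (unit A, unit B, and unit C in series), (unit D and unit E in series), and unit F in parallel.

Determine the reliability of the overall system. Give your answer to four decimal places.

R(A) = exp(−0.0026 × 100) = 0.771052
R(B) = exp(−0.0027 × 100) = 0.763379
R(C) = exp(−0.0020 × 100) = 0.818731
R(D) = exp(−0.00021 × 100) = 0.979219
R(E) = exp(−0.0023 × 100) = 0.794534
R(F) = exp(−0.0013 × 100) = 0.878095
Series (A, B, and C): 0.771052 × 0.763379 × 0.818731 = 0.481909
Series (D and E): 0.979219 × 0.794534 = 0.778023
Parallel ([0.481909], [0.778023], and F): 1 − (1 − 0.481909)(1 − 0.778023)(1 − 0.878095) = 0.9860

0.9860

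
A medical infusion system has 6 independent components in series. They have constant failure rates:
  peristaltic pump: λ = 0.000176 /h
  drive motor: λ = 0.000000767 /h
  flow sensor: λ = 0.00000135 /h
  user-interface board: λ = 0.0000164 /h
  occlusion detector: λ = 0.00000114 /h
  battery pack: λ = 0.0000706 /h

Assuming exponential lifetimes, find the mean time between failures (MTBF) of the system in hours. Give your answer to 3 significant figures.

3760

Series of exponential components: λ_sys = Σ λ_i
λ_sys = 0.000176 + 0.000000767 + 0.00000135 + 0.0000164 + 0.00000114 + 0.0000706 = 2.6626e-04 /h
MTBF = 1 / λ_sys = 3760 h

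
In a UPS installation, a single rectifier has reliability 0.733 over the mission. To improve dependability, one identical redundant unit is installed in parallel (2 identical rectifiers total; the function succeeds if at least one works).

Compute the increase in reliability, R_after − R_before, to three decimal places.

R_before = 0.733
R_after = 1 − (1 − 0.733)^2 = 0.929
ΔR = 0.929 − 0.733 = 0.196

0.196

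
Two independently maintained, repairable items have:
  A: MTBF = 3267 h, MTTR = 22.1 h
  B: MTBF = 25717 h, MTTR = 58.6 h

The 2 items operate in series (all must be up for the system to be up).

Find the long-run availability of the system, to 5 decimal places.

A(A) = MTBF/(MTBF+MTTR) = 3267/(3267+22.1) = 0.993281
A(B) = MTBF/(MTBF+MTTR) = 25717/(25717+58.6) = 0.997727
Series availability: 0.993281 × 0.997727 = 0.99102

0.99102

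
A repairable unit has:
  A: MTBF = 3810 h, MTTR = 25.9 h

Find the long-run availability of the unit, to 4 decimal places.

0.9932

A(A) = MTBF/(MTBF+MTTR) = 3810/(3810+25.9) = 0.9932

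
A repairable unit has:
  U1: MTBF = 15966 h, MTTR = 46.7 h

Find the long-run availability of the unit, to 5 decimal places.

A(U1) = MTBF/(MTBF+MTTR) = 15966/(15966+46.7) = 0.99708

0.99708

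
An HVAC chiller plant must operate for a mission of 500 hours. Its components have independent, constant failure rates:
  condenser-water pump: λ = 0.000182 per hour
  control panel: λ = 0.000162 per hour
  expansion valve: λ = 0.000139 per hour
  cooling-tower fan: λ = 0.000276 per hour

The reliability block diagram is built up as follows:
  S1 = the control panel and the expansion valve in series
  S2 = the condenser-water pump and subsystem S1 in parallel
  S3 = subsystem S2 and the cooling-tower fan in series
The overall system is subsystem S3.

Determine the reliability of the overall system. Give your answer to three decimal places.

0.861

R(condenser-water pump) = exp(−0.000182 × 500) = 0.91302
R(control panel) = exp(−0.000162 × 500) = 0.92219
R(expansion valve) = exp(−0.000139 × 500) = 0.93286
R(cooling-tower fan) = exp(−0.000276 × 500) = 0.87110
Series (control panel and expansion valve): 0.92219 × 0.93286 = 0.86027
Parallel (condenser-water pump and [0.86027]): 1 − (1 − 0.91302)(1 − 0.86027) = 0.98785
Series ([0.98785] and cooling-tower fan): 0.98785 × 0.87110 = 0.861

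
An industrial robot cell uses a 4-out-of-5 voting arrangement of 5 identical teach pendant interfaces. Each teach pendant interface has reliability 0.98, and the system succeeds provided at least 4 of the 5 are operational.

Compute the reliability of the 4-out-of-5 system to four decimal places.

0.9962

R = Σ_{i=4}^{5} C(5,i) p^i (1−p)^{5−i} with p = 0.98
C(5,4)·0.98^4·0.02^1 = 0.092237
C(5,5)·0.98^5·0.02^0 = 0.903921
Sum = 0.9962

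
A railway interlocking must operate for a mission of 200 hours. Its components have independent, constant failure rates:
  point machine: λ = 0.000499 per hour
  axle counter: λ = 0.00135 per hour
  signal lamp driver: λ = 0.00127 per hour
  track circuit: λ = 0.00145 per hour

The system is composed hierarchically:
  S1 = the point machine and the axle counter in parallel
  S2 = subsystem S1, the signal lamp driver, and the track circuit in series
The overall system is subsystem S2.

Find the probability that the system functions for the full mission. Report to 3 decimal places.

R(point machine) = exp(−0.000499 × 200) = 0.90502
R(axle counter) = exp(−0.00135 × 200) = 0.76338
R(signal lamp driver) = exp(−0.00127 × 200) = 0.77569
R(track circuit) = exp(−0.00145 × 200) = 0.74826
Parallel (point machine and axle counter): 1 − (1 − 0.90502)(1 − 0.76338) = 0.97753
Series ([0.97753], signal lamp driver, and track circuit): 0.97753 × 0.77569 × 0.74826 = 0.567

0.567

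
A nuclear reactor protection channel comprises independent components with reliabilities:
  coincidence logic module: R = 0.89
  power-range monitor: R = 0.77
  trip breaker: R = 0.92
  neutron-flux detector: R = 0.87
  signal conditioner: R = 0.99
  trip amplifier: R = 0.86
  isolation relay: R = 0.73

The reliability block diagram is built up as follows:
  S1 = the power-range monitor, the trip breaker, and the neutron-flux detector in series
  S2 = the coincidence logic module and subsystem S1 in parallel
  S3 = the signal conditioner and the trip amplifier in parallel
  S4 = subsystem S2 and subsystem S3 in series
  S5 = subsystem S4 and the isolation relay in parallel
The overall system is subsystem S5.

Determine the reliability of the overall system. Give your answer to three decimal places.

Series (power-range monitor, trip breaker, and neutron-flux detector): 0.77000 × 0.92000 × 0.87000 = 0.61631
Parallel (coincidence logic module and [0.61631]): 1 − (1 − 0.89000)(1 − 0.61631) = 0.95779
Parallel (signal conditioner and trip amplifier): 1 − (1 − 0.99000)(1 − 0.86000) = 0.99860
Series ([0.95779] and [0.99860]): 0.95779 × 0.99860 = 0.95645
Parallel ([0.95645] and isolation relay): 1 − (1 − 0.95645)(1 − 0.73000) = 0.988

0.988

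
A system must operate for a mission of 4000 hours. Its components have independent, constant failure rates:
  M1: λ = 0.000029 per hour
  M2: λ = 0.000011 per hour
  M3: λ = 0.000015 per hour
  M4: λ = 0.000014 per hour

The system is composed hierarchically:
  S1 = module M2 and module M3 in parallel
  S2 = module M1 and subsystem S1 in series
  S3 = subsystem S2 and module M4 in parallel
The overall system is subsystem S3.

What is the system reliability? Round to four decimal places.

R(M1) = exp(−0.000029 × 4000) = 0.890475
R(M2) = exp(−0.000011 × 4000) = 0.956954
R(M3) = exp(−0.000015 × 4000) = 0.941765
R(M4) = exp(−0.000014 × 4000) = 0.945539
Parallel (M2 and M3): 1 − (1 − 0.956954)(1 − 0.941765) = 0.997493
Series (M1 and [0.997493]): 0.890475 × 0.997493 = 0.888243
Parallel ([0.888243] and M4): 1 − (1 − 0.888243)(1 − 0.945539) = 0.9939

0.9939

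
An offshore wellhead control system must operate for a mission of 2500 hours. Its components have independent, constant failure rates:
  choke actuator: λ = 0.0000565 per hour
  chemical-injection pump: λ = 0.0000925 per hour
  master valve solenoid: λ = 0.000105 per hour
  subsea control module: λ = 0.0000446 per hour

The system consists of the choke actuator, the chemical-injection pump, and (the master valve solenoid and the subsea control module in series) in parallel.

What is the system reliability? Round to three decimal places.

R(choke actuator) = exp(−0.0000565 × 2500) = 0.86827
R(chemical-injection pump) = exp(−0.0000925 × 2500) = 0.79354
R(master valve solenoid) = exp(−0.000105 × 2500) = 0.76913
R(subsea control module) = exp(−0.0000446 × 2500) = 0.89449
Series (master valve solenoid and subsea control module): 0.76913 × 0.89449 = 0.68798
Parallel (choke actuator, chemical-injection pump, and [0.68798]): 1 − (1 − 0.86827)(1 − 0.79354)(1 − 0.68798) = 0.992

0.992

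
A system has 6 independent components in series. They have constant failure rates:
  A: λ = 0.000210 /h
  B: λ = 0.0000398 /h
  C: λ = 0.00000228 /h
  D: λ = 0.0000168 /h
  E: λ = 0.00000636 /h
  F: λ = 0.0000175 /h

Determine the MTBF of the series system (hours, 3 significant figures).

Series of exponential components: λ_sys = Σ λ_i
λ_sys = 0.000210 + 0.0000398 + 0.00000228 + 0.0000168 + 0.00000636 + 0.0000175 = 2.9274e-04 /h
MTBF = 1 / λ_sys = 3420 h

3420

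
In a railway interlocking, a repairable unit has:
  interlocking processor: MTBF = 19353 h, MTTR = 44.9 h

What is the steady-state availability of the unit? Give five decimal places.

0.99769

A(interlocking processor) = MTBF/(MTBF+MTTR) = 19353/(19353+44.9) = 0.99769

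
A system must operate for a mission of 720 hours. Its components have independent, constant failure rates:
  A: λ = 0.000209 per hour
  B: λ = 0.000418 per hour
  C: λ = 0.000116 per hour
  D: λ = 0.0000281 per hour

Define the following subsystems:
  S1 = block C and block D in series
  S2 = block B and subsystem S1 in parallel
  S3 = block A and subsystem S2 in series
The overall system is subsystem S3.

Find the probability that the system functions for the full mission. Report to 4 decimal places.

0.8383

R(A) = exp(−0.000209 × 720) = 0.860295
R(B) = exp(−0.000418 × 720) = 0.740107
R(C) = exp(−0.000116 × 720) = 0.919873
R(D) = exp(−0.0000281 × 720) = 0.979971
Series (C and D): 0.919873 × 0.979971 = 0.901449
Parallel (B and [0.901449]): 1 − (1 − 0.740107)(1 − 0.901449) = 0.974387
Series (A and [0.974387]): 0.860295 × 0.974387 = 0.8383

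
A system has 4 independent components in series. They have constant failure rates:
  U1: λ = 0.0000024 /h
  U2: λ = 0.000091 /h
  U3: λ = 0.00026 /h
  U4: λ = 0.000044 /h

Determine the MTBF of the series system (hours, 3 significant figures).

Series of exponential components: λ_sys = Σ λ_i
λ_sys = 0.0000024 + 0.000091 + 0.00026 + 0.000044 = 3.9740e-04 /h
MTBF = 1 / λ_sys = 2520 h

2520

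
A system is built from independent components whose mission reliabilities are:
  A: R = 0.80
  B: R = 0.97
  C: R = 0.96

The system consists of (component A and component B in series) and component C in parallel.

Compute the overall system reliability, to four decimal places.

Series (A and B): 0.800000 × 0.970000 = 0.776000
Parallel ([0.776000] and C): 1 − (1 − 0.776000)(1 − 0.960000) = 0.9910

0.9910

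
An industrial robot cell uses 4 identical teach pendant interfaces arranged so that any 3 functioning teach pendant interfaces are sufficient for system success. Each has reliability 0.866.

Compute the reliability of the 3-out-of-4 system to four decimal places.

R = Σ_{i=3}^{4} C(4,i) p^i (1−p)^{4−i} with p = 0.866
C(4,3)·0.866^3·0.134^1 = 0.348112
C(4,4)·0.866^4·0.134^0 = 0.562434
Sum = 0.9105

0.9105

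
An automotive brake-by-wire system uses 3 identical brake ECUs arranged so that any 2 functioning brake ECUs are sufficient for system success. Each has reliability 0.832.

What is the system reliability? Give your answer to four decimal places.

0.9248

R = Σ_{i=2}^{3} C(3,i) p^i (1−p)^{3−i} with p = 0.832
C(3,2)·0.832^2·0.168^1 = 0.348881
C(3,3)·0.832^3·0.168^0 = 0.575930
Sum = 0.9248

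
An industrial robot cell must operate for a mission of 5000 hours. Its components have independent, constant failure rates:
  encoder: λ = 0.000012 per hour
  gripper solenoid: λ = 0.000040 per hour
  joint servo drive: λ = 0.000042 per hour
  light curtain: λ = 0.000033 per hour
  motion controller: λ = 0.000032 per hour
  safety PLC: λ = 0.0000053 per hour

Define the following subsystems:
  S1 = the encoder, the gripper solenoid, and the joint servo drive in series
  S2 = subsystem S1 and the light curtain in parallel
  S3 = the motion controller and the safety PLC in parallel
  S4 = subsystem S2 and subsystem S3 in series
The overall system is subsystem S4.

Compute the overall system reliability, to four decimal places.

R(encoder) = exp(−0.000012 × 5000) = 0.941765
R(gripper solenoid) = exp(−0.000040 × 5000) = 0.818731
R(joint servo drive) = exp(−0.000042 × 5000) = 0.810584
R(light curtain) = exp(−0.000033 × 5000) = 0.847894
R(motion controller) = exp(−0.000032 × 5000) = 0.852144
R(safety PLC) = exp(−0.0000053 × 5000) = 0.973848
Series (encoder, gripper solenoid, and joint servo drive): 0.941765 × 0.818731 × 0.810584 = 0.625003
Parallel ([0.625003] and light curtain): 1 − (1 − 0.625003)(1 − 0.847894) = 0.942961
Parallel (motion controller and safety PLC): 1 − (1 − 0.852144)(1 − 0.973848) = 0.996133
Series ([0.942961] and [0.996133]): 0.942961 × 0.996133 = 0.9393

0.9393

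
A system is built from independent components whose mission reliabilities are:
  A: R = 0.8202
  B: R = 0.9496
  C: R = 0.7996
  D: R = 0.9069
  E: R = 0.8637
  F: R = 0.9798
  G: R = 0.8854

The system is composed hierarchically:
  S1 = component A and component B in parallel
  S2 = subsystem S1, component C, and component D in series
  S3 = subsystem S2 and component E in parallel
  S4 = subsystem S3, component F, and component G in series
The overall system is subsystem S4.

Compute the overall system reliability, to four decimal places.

Parallel (A and B): 1 − (1 − 0.820200)(1 − 0.949600) = 0.990938
Series ([0.990938], C, and D): 0.990938 × 0.799600 × 0.906900 = 0.718586
Parallel ([0.718586] and E): 1 − (1 − 0.718586)(1 − 0.863700) = 0.961643
Series ([0.961643], F, and G): 0.961643 × 0.979800 × 0.885400 = 0.8342

0.8342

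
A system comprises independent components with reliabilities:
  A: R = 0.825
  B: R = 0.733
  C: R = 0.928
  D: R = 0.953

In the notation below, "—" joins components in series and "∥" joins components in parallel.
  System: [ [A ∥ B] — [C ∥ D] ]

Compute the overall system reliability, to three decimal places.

0.950

Parallel (A and B): 1 − (1 − 0.82500)(1 − 0.73300) = 0.95328
Parallel (C and D): 1 − (1 − 0.92800)(1 − 0.95300) = 0.99662
Series ([0.95328] and [0.99662]): 0.95328 × 0.99662 = 0.950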